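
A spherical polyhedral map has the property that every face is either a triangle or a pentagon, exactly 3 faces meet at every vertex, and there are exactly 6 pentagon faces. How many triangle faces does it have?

2

Let x be the number of triangles; then F = 6 + x.
Edge–face incidences: 2E = 5·6 + 3·x = 30 + 3x.
Every vertex has degree 3, so 3V = 2E.
Euler: V − E + F = 2 ⇒ (2E)/3 − E + (6 + x) = 2.
Multiply by 6: 2·(2E) − 3·(2E) + 6·(6 + x) = 12, i.e. 36 + 6x − (30 + 3x) = 12.
Collecting terms: 3x + 6 = 12, so 3x = 6, so x = 2.
Then 2E = 30 + 3·2 = 36, so E = 18, V = 2E/3 = 12, F = 6 + 2 = 8.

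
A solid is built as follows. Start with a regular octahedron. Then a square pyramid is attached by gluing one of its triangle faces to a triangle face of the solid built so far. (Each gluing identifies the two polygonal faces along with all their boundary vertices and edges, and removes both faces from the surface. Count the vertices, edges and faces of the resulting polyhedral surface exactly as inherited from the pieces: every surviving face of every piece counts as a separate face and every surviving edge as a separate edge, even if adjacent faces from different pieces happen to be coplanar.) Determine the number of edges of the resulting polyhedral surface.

A regular octahedron: V=6, E=12, F=8.
Attach a square pyramid (V=5, E=8, F=5) along a 3-gon: merge 3 vertices and 3 edges, delete both glued faces → V=8, E=17, F=11.
Check: V − E + F = 8 − 17 + 11 = 2.

17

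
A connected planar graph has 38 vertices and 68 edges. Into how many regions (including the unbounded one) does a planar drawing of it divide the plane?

32

Euler's formula for a connected plane graph: V − E + F = 2, so F = 2 − 38 + 68 = 32.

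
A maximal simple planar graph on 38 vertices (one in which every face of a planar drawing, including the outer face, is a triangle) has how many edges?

In a plane triangulation 3F = 2E and V − E + F = 2, so E = 3V − 6 = 3·38 − 6 = 108.

108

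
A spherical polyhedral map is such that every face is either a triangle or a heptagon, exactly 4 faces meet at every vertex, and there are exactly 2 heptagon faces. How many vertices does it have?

Let x be the number of triangles; then F = 2 + x.
Edge–face incidences: 2E = 7·2 + 3·x = 14 + 3x.
Every vertex has degree 4, so 4V = 2E.
Euler: V − E + F = 2 ⇒ (2E)/4 − E + (2 + x) = 2.
Multiply by 8: 2·(2E) − 4·(2E) + 8·(2 + x) = 16, i.e. 16 + 8x − 2·(14 + 3x) = 16.
Collecting terms: 2x − 12 = 16, so 2x = 28, so x = 14.
Then 2E = 14 + 3·14 = 56, so E = 28, V = 2E/4 = 14, F = 2 + 14 = 16.

14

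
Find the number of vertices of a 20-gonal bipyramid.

A bipyramid over an n-gon has 2n triangular faces and n + 2 vertices: V = 20 + 2 = 22, E = 3·20 = 60, F = 2·20 = 40.

22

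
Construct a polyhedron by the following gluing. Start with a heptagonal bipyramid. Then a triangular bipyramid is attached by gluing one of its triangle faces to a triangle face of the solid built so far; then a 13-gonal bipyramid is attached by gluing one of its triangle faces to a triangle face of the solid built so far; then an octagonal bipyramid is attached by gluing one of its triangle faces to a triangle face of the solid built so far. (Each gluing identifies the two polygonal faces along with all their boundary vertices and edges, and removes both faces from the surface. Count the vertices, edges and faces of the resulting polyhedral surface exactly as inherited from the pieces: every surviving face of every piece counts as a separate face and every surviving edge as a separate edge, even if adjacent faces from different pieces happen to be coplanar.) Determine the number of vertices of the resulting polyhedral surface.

A heptagonal bipyramid: V=9, E=21, F=14.
Attach a triangular bipyramid (V=5, E=9, F=6) along a 3-gon: merge 3 vertices and 3 edges, delete both glued faces → V=11, E=27, F=18.
Attach a 13-gonal bipyramid (V=15, E=39, F=26) along a 3-gon: merge 3 vertices and 3 edges, delete both glued faces → V=23, E=63, F=42.
Attach an octagonal bipyramid (V=10, E=24, F=16) along a 3-gon: merge 3 vertices and 3 edges, delete both glued faces → V=30, E=84, F=56.
Check: V − E + F = 30 − 84 + 56 = 2.

30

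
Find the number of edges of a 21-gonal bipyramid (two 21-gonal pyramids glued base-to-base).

63

A bipyramid over an n-gon has 2n triangular faces and n + 2 vertices: V = 21 + 2 = 23, E = 3·21 = 63, F = 2·21 = 42.
Check: V − E + F = 23 − 63 + 42 = 2.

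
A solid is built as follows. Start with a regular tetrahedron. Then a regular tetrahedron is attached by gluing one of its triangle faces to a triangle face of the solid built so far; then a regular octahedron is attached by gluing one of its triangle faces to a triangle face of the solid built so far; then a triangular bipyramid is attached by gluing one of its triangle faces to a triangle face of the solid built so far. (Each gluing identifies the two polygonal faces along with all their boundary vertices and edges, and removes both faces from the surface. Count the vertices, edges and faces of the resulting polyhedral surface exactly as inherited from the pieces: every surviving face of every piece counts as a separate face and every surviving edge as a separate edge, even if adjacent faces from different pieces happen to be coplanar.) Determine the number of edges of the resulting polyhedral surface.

A regular tetrahedron: V=4, E=6, F=4.
Attach a regular tetrahedron (V=4, E=6, F=4) along a 3-gon: merge 3 vertices and 3 edges, delete both glued faces → V=5, E=9, F=6.
Attach a regular octahedron (V=6, E=12, F=8) along a 3-gon: merge 3 vertices and 3 edges, delete both glued faces → V=8, E=18, F=12.
Attach a triangular bipyramid (V=5, E=9, F=6) along a 3-gon: merge 3 vertices and 3 edges, delete both glued faces → V=10, E=24, F=16.
Check: V − E + F = 10 − 24 + 16 = 2.

24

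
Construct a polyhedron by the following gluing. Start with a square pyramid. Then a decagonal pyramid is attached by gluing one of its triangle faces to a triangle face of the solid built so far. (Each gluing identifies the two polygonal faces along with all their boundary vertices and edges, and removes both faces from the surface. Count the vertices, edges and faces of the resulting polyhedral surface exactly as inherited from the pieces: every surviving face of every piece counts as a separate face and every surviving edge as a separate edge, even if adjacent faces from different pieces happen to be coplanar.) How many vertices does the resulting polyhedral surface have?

A square pyramid: V=5, E=8, F=5.
Attach a decagonal pyramid (V=11, E=20, F=11) along a 3-gon: merge 3 vertices and 3 edges, delete both glued faces → V=13, E=25, F=14.
Check: V − E + F = 13 − 25 + 14 = 2.

13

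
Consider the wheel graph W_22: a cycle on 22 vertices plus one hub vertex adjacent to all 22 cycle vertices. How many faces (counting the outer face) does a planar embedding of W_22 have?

23

W_22 has V = 22 + 1 = 23 vertices and E = 2·22 = 44 edges.
By Euler's formula F = 2 − V + E = 2 − 23 + 44 = 23.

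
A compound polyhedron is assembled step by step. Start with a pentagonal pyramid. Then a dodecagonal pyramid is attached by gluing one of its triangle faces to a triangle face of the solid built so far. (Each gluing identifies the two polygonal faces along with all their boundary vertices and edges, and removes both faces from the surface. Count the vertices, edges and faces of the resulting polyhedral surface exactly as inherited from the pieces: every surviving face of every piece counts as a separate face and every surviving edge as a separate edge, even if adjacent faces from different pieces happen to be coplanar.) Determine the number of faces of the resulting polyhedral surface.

17

A pentagonal pyramid: V=6, E=10, F=6.
Attach a dodecagonal pyramid (V=13, E=24, F=13) along a 3-gon: merge 3 vertices and 3 edges, delete both glued faces → V=16, E=31, F=17.
Check: V − E + F = 16 − 31 + 17 = 2.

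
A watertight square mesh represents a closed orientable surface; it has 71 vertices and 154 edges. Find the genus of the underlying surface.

Every face is a square and each edge borders two faces, so 4F = 2·154, giving F = 77.
χ = V − E + F = 71 − 154 + 77 = -6.
For a closed orientable surface χ = 2 − 2g, so g = (2 − (-6))/2 = 4.

4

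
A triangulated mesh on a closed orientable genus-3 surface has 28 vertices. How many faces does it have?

χ = 2 − 2·3 = -4, and every face is a triangle so 3F = 2E.
V − E + F = -4 with E = 3F/2 gives 28 − (3/2 − 1)·F = -4, so F = 64 and E = 96.

64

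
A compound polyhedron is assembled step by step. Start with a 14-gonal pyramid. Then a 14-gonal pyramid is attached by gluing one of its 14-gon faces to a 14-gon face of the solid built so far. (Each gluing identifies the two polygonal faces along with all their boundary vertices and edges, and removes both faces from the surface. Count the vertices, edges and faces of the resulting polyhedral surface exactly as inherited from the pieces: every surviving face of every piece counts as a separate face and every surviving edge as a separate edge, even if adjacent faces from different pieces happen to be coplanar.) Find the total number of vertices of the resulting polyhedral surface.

A 14-gonal pyramid: V=15, E=28, F=15.
Attach a 14-gonal pyramid (V=15, E=28, F=15) along a 14-gon: merge 14 vertices and 14 edges, delete both glued faces → V=16, E=42, F=28.
Check: V − E + F = 16 − 42 + 28 = 2.

16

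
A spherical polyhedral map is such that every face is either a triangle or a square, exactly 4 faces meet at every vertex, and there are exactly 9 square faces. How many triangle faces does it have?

8

Let x be the number of triangles; then F = 9 + x.
Edge–face incidences: 2E = 4·9 + 3·x = 36 + 3x.
Every vertex has degree 4, so 4V = 2E.
Euler: V − E + F = 2 ⇒ (2E)/4 − E + (9 + x) = 2.
Multiply by 8: 2·(2E) − 4·(2E) + 8·(9 + x) = 16, i.e. 72 + 8x − 2·(36 + 3x) = 16.
Collecting terms: 2x = 16, so x = 8.
Then 2E = 36 + 3·8 = 60, so E = 30, V = 2E/4 = 15, F = 9 + 8 = 17.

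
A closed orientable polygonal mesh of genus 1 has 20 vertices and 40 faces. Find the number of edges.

For a closed orientable surface of genus 1, χ = 2 − 2·1 = 0.
E = V + F − (0) = 20 + 40 − (0) = 60.

60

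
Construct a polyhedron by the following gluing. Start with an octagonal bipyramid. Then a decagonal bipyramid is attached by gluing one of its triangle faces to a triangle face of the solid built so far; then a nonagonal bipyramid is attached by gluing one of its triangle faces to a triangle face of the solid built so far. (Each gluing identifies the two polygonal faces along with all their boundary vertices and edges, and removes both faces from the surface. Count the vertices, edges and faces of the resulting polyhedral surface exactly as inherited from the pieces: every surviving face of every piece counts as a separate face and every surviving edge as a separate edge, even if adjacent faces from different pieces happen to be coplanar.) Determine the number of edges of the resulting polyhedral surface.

75

An octagonal bipyramid: V=10, E=24, F=16.
Attach a decagonal bipyramid (V=12, E=30, F=20) along a 3-gon: merge 3 vertices and 3 edges, delete both glued faces → V=19, E=51, F=34.
Attach a nonagonal bipyramid (V=11, E=27, F=18) along a 3-gon: merge 3 vertices and 3 edges, delete both glued faces → V=27, E=75, F=50.
Check: V − E + F = 27 − 75 + 50 = 2.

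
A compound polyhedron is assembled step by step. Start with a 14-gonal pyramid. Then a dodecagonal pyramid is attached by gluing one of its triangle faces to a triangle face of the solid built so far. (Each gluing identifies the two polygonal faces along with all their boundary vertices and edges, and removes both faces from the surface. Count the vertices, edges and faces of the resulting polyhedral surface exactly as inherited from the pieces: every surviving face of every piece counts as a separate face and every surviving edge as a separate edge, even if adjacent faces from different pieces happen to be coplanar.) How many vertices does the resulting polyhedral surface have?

A 14-gonal pyramid: V=15, E=28, F=15.
Attach a dodecagonal pyramid (V=13, E=24, F=13) along a 3-gon: merge 3 vertices and 3 edges, delete both glued faces → V=25, E=49, F=26.
Check: V − E + F = 25 − 49 + 26 = 2.

25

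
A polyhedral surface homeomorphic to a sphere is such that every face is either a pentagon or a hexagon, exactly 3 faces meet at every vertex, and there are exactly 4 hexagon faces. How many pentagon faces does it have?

Let x be the number of pentagons; then F = 4 + x.
Edge–face incidences: 2E = 6·4 + 5·x = 24 + 5x.
Every vertex has degree 3, so 3V = 2E.
Euler: V − E + F = 2 ⇒ (2E)/3 − E + (4 + x) = 2.
Multiply by 6: 2·(2E) − 3·(2E) + 6·(4 + x) = 12, i.e. 24 + 6x − (24 + 5x) = 12.
Collecting terms: x = 12.
Then 2E = 24 + 5·12 = 84, so E = 42, V = 2E/3 = 28, F = 4 + 12 = 16.

12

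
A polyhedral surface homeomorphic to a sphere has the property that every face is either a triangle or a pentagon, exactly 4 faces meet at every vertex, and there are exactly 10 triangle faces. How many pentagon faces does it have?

Let x be the number of pentagons; then F = 10 + x.
Edge–face incidences: 2E = 3·10 + 5·x = 30 + 5x.
Every vertex has degree 4, so 4V = 2E.
Euler: V − E + F = 2 ⇒ (2E)/4 − E + (10 + x) = 2.
Multiply by 8: 2·(2E) − 4·(2E) + 8·(10 + x) = 16, i.e. 80 + 8x − 2·(30 + 5x) = 16.
Collecting terms: −2x + 20 = 16, so −2x = −4, so x = 2.
Then 2E = 30 + 5·2 = 40, so E = 20, V = 2E/4 = 10, F = 10 + 2 = 12.

2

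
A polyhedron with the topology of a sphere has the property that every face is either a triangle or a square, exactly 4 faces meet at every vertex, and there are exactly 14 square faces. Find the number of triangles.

8

Let x be the number of triangles; then F = 14 + x.
Edge–face incidences: 2E = 4·14 + 3·x = 56 + 3x.
Every vertex has degree 4, so 4V = 2E.
Euler: V − E + F = 2 ⇒ (2E)/4 − E + (14 + x) = 2.
Multiply by 8: 2·(2E) − 4·(2E) + 8·(14 + x) = 16, i.e. 112 + 8x − 2·(56 + 3x) = 16.
Collecting terms: 2x = 16, so x = 8.
Then 2E = 56 + 3·8 = 80, so E = 40, V = 2E/4 = 20, F = 14 + 8 = 22.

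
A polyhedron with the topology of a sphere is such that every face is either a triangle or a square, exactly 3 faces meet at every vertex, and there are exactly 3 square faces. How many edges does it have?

Let x be the number of triangles; then F = 3 + x.
Edge–face incidences: 2E = 4·3 + 3·x = 12 + 3x.
Every vertex has degree 3, so 3V = 2E.
Euler: V − E + F = 2 ⇒ (2E)/3 − E + (3 + x) = 2.
Multiply by 6: 2·(2E) − 3·(2E) + 6·(3 + x) = 12, i.e. 18 + 6x − (12 + 3x) = 12.
Collecting terms: 3x + 6 = 12, so 3x = 6, so x = 2.
Then 2E = 12 + 3·2 = 18, so E = 9, V = 2E/3 = 6, F = 3 + 2 = 5.

9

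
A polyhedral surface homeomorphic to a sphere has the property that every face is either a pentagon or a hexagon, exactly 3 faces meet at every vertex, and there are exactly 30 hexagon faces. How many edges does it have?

Let x be the number of pentagons; then F = 30 + x.
Edge–face incidences: 2E = 6·30 + 5·x = 180 + 5x.
Every vertex has degree 3, so 3V = 2E.
Euler: V − E + F = 2 ⇒ (2E)/3 − E + (30 + x) = 2.
Multiply by 6: 2·(2E) − 3·(2E) + 6·(30 + x) = 12, i.e. 180 + 6x − (180 + 5x) = 12.
Collecting terms: x = 12.
Then 2E = 180 + 5·12 = 240, so E = 120, V = 2E/3 = 80, F = 30 + 12 = 42.

120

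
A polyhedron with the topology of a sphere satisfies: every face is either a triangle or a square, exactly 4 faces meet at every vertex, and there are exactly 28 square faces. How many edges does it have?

Let x be the number of triangles; then F = 28 + x.
Edge–face incidences: 2E = 4·28 + 3·x = 112 + 3x.
Every vertex has degree 4, so 4V = 2E.
Euler: V − E + F = 2 ⇒ (2E)/4 − E + (28 + x) = 2.
Multiply by 8: 2·(2E) − 4·(2E) + 8·(28 + x) = 16, i.e. 224 + 8x − 2·(112 + 3x) = 16.
Collecting terms: 2x = 16, so x = 8.
Then 2E = 112 + 3·8 = 136, so E = 68, V = 2E/4 = 34, F = 28 + 8 = 36.

68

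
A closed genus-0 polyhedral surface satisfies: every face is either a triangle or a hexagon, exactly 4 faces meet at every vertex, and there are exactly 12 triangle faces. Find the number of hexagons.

2

Let x be the number of hexagons; then F = 12 + x.
Edge–face incidences: 2E = 3·12 + 6·x = 36 + 6x.
Every vertex has degree 4, so 4V = 2E.
Euler: V − E + F = 2 ⇒ (2E)/4 − E + (12 + x) = 2.
Multiply by 8: 2·(2E) − 4·(2E) + 8·(12 + x) = 16, i.e. 96 + 8x − 2·(36 + 6x) = 16.
Collecting terms: −4x + 24 = 16, so −4x = −8, so x = 2.
Then 2E = 36 + 6·2 = 48, so E = 24, V = 2E/4 = 12, F = 12 + 2 = 14.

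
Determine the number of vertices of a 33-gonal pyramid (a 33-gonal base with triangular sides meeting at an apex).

34

A pyramid on an n-gon base has one n-gon and n triangles: V = 33 + 1 = 34, E = 2·33 = 66, F = 33 + 1 = 34.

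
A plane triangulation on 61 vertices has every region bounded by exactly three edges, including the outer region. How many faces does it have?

118

In a plane triangulation 3F = 2E and V − E + F = 2, so F = 2V − 4 = 2·61 − 4 = 118.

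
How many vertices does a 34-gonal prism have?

A prism on an n-gon has two n-gon bases and n rectangular sides: V = 2·34 = 68, E = 3·34 = 102, F = 34 + 2 = 36.

68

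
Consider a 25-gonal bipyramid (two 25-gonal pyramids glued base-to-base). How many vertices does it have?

27

A bipyramid over an n-gon has 2n triangular faces and n + 2 vertices: V = 25 + 2 = 27, E = 3·25 = 75, F = 2·25 = 50.
Check: V − E + F = 27 − 75 + 50 = 2.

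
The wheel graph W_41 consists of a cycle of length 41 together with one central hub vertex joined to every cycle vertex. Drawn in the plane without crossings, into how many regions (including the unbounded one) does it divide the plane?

42

W_41 has V = 41 + 1 = 42 vertices and E = 2·41 = 82 edges.
By Euler's formula F = 2 − V + E = 2 − 42 + 82 = 42.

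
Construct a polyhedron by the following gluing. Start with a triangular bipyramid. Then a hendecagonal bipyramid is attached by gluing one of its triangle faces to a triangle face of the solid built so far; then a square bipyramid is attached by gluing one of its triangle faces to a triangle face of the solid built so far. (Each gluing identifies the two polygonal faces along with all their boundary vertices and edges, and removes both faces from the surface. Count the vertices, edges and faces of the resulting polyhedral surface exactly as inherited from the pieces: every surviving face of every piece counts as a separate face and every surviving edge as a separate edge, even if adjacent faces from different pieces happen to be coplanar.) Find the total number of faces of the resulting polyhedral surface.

A triangular bipyramid: V=5, E=9, F=6.
Attach a hendecagonal bipyramid (V=13, E=33, F=22) along a 3-gon: merge 3 vertices and 3 edges, delete both glued faces → V=15, E=39, F=26.
Attach a square bipyramid (V=6, E=12, F=8) along a 3-gon: merge 3 vertices and 3 edges, delete both glued faces → V=18, E=48, F=32.
Check: V − E + F = 18 − 48 + 32 = 2.

32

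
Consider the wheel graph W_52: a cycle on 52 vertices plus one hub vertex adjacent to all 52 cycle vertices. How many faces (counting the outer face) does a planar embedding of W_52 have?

53

W_52 has V = 52 + 1 = 53 vertices and E = 2·52 = 104 edges.
By Euler's formula F = 2 − V + E = 2 − 53 + 104 = 53.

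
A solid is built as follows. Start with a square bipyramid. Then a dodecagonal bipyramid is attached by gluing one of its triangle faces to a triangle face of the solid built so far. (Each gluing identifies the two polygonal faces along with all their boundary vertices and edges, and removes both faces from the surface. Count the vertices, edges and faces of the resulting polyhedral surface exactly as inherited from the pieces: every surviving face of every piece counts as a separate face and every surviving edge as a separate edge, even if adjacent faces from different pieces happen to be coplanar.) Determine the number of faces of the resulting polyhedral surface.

30

A square bipyramid: V=6, E=12, F=8.
Attach a dodecagonal bipyramid (V=14, E=36, F=24) along a 3-gon: merge 3 vertices and 3 edges, delete both glued faces → V=17, E=45, F=30.
Check: V − E + F = 17 − 45 + 30 = 2.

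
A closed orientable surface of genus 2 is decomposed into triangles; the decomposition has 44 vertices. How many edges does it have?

138

χ = 2 − 2·2 = -2, and every face is a triangle so 3F = 2E.
V − E + F = -2 with E = 3F/2 gives 44 − (3/2 − 1)·F = -2, so F = 92 and E = 138.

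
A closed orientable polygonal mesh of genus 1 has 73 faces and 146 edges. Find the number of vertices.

For a closed orientable surface of genus 1, χ = 2 − 2·1 = 0.
V = 0 + E − F = 0 + 146 − 73 = 73.

73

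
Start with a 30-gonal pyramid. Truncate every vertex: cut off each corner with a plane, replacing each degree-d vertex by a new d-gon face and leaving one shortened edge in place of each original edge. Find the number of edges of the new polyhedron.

The base solid has V = 31, E = 60, F = 31.
Truncation replaces each original edge-end by a new vertex, so V′ = 2E = 120.
Each original edge survives, and each old vertex of degree d contributes d new edges; summing degrees gives Σd = 2E, so E′ = E + 2E = 3E = 180.
Each original face survives and each original vertex becomes one new face: F′ = F + V = 62.

180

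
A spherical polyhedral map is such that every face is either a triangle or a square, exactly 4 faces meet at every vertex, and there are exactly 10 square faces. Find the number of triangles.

Let x be the number of triangles; then F = 10 + x.
Edge–face incidences: 2E = 4·10 + 3·x = 40 + 3x.
Every vertex has degree 4, so 4V = 2E.
Euler: V − E + F = 2 ⇒ (2E)/4 − E + (10 + x) = 2.
Multiply by 8: 2·(2E) − 4·(2E) + 8·(10 + x) = 16, i.e. 80 + 8x − 2·(40 + 3x) = 16.
Collecting terms: 2x = 16, so x = 8.
Then 2E = 40 + 3·8 = 64, so E = 32, V = 2E/4 = 16, F = 10 + 8 = 18.

8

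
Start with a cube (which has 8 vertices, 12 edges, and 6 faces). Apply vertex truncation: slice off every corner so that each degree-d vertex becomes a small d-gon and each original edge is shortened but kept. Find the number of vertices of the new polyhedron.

24

Truncation replaces each original edge-end by a new vertex, so V′ = 2E = 24.
Each original edge survives, and each old vertex of degree d contributes d new edges; summing degrees gives Σd = 2E, so E′ = E + 2E = 3E = 36.
Each original face survives and each original vertex becomes one new face: F′ = F + V = 14.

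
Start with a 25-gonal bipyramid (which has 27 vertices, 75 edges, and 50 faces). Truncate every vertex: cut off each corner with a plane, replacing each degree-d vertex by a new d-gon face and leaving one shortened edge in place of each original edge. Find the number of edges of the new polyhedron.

225

Truncation replaces each original edge-end by a new vertex, so V′ = 2E = 150.
Each original edge survives, and each old vertex of degree d contributes d new edges; summing degrees gives Σd = 2E, so E′ = E + 2E = 3E = 225.
Each original face survives and each original vertex becomes one new face: F′ = F + V = 77.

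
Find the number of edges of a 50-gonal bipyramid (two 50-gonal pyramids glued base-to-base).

150

A bipyramid over an n-gon has 2n triangular faces and n + 2 vertices: V = 50 + 2 = 52, E = 3·50 = 150, F = 2·50 = 100.
Check: V − E + F = 52 − 150 + 100 = 2.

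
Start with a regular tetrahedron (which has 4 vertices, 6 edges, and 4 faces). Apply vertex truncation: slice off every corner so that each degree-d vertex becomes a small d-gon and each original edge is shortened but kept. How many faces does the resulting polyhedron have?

Truncation replaces each original edge-end by a new vertex, so V′ = 2E = 12.
Each original edge survives, and each old vertex of degree d contributes d new edges; summing degrees gives Σd = 2E, so E′ = E + 2E = 3E = 18.
Each original face survives and each original vertex becomes one new face: F′ = F + V = 8.

8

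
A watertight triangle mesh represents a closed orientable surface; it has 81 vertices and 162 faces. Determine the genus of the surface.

1

Every face is a triangle, so 2E = 3·162 = 486, giving E = 243.
χ = V − E + F = 81 − 243 + 162 = 0.
For a closed orientable surface χ = 2 − 2g, so g = (2 − (0))/2 = 1.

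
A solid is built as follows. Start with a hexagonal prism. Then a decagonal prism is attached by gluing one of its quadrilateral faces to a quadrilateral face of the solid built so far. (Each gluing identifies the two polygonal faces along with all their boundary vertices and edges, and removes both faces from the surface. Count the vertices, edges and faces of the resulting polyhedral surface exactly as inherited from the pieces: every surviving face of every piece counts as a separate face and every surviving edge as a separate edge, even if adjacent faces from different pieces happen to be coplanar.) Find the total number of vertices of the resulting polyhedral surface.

A hexagonal prism: V=12, E=18, F=8.
Attach a decagonal prism (V=20, E=30, F=12) along a 4-gon: merge 4 vertices and 4 edges, delete both glued faces → V=28, E=44, F=18.
Check: V − E + F = 28 − 44 + 18 = 2.

28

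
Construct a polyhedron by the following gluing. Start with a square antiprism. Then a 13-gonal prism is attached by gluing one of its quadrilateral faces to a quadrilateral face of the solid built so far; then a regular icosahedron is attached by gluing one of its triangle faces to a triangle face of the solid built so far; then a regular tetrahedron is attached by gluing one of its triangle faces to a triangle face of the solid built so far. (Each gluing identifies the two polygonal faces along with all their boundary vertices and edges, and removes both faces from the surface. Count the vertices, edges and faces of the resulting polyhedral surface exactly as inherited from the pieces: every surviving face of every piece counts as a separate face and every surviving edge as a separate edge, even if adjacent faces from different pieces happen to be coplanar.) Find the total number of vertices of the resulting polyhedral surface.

40

A square antiprism: V=8, E=16, F=10.
Attach a 13-gonal prism (V=26, E=39, F=15) along a 4-gon: merge 4 vertices and 4 edges, delete both glued faces → V=30, E=51, F=23.
Attach a regular icosahedron (V=12, E=30, F=20) along a 3-gon: merge 3 vertices and 3 edges, delete both glued faces → V=39, E=78, F=41.
Attach a regular tetrahedron (V=4, E=6, F=4) along a 3-gon: merge 3 vertices and 3 edges, delete both glued faces → V=40, E=81, F=43.
Check: V − E + F = 40 − 81 + 43 = 2.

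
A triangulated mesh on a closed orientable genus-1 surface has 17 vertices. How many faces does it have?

χ = 2 − 2·1 = 0, and every face is a triangle so 3F = 2E.
V − E + F = 0 with E = 3F/2 gives 17 − (3/2 − 1)·F = 0, so F = 34 and E = 51.

34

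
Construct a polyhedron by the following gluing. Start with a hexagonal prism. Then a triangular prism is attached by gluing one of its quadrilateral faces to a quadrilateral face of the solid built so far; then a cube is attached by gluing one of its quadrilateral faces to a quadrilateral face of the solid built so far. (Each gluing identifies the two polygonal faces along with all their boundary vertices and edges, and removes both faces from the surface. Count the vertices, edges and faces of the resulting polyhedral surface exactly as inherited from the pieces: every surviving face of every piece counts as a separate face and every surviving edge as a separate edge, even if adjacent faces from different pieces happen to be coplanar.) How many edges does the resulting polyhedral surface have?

31

A hexagonal prism: V=12, E=18, F=8.
Attach a triangular prism (V=6, E=9, F=5) along a 4-gon: merge 4 vertices and 4 edges, delete both glued faces → V=14, E=23, F=11.
Attach a cube (V=8, E=12, F=6) along a 4-gon: merge 4 vertices and 4 edges, delete both glued faces → V=18, E=31, F=15.
Check: V − E + F = 18 − 31 + 15 = 2.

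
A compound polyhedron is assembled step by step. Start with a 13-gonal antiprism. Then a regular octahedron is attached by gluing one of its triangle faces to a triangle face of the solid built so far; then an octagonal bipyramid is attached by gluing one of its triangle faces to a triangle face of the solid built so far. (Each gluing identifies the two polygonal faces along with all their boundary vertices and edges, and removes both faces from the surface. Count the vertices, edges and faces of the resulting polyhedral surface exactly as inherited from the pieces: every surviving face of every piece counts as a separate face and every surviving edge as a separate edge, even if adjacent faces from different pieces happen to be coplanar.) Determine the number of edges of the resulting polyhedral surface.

82

A 13-gonal antiprism: V=26, E=52, F=28.
Attach a regular octahedron (V=6, E=12, F=8) along a 3-gon: merge 3 vertices and 3 edges, delete both glued faces → V=29, E=61, F=34.
Attach an octagonal bipyramid (V=10, E=24, F=16) along a 3-gon: merge 3 vertices and 3 edges, delete both glued faces → V=36, E=82, F=48.
Check: V − E + F = 36 − 82 + 48 = 2.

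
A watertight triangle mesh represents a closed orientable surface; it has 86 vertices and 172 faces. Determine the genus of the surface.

Every face is a triangle, so 2E = 3·172 = 516, giving E = 258.
χ = V − E + F = 86 − 258 + 172 = 0.
For a closed orientable surface χ = 2 − 2g, so g = (2 − (0))/2 = 1.

1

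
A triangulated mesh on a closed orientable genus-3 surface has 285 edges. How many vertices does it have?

χ = 2 − 2·3 = -4, and every face is a triangle so 3F = 2E.
F = 2E/3 = 190. Then V = -4 + E − F = -4 + 285 − 190 = 91.

91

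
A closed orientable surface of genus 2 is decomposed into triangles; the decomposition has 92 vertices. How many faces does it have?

χ = 2 − 2·2 = -2, and every face is a triangle so 3F = 2E.
V − E + F = -2 with E = 3F/2 gives 92 − (3/2 − 1)·F = -2, so F = 188 and E = 282.

188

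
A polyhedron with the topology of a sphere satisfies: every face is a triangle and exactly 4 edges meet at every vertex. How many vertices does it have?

Each face has 3 edges and each edge borders two faces, so 2E = 3F.
Each vertex has degree 4, so 4V = 2E and hence V = 3F/4.
Euler: V − E + F = 2 ⇒ (3F/4) − (3F/2) + F = 2.
Multiply by 8: (6 − 12 + 8)F = 16, i.e. 2F = 16.
So F = 8, E = 3·8/2 = 12, V = 3·8/4 = 6.

6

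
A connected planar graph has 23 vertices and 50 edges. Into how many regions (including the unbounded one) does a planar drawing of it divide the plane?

29

Euler's formula for a connected plane graph: V − E + F = 2, so F = 2 − 23 + 50 = 29.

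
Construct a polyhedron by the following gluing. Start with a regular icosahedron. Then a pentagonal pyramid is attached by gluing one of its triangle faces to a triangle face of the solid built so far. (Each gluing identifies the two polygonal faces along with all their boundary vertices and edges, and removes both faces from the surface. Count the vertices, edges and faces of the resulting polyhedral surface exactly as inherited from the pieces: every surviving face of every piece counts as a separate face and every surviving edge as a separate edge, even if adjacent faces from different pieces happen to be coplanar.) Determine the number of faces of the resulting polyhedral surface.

24

A regular icosahedron: V=12, E=30, F=20.
Attach a pentagonal pyramid (V=6, E=10, F=6) along a 3-gon: merge 3 vertices and 3 edges, delete both glued faces → V=15, E=37, F=24.
Check: V − E + F = 15 − 37 + 24 = 2.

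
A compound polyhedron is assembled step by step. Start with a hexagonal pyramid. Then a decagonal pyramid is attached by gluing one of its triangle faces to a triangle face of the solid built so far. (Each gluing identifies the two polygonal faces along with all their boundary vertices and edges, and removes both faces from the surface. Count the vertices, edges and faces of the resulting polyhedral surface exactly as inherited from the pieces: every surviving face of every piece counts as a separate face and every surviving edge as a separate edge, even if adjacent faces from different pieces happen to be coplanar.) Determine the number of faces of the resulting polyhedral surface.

A hexagonal pyramid: V=7, E=12, F=7.
Attach a decagonal pyramid (V=11, E=20, F=11) along a 3-gon: merge 3 vertices and 3 edges, delete both glued faces → V=15, E=29, F=16.
Check: V − E + F = 15 − 29 + 16 = 2.

16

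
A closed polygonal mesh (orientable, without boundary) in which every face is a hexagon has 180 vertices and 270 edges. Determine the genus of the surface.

Every face is a hexagon and each edge borders two faces, so 6F = 2·270, giving F = 90.
χ = V − E + F = 180 − 270 + 90 = 0.
For a closed orientable surface χ = 2 − 2g, so g = (2 − (0))/2 = 1.

1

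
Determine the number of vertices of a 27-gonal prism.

A prism on an n-gon has two n-gon bases and n rectangular sides: V = 2·27 = 54, E = 3·27 = 81, F = 27 + 2 = 29.

54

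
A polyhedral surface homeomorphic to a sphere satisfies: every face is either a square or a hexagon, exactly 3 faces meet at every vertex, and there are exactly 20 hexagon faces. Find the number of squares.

Let x be the number of squares; then F = 20 + x.
Edge–face incidences: 2E = 6·20 + 4·x = 120 + 4x.
Every vertex has degree 3, so 3V = 2E.
Euler: V − E + F = 2 ⇒ (2E)/3 − E + (20 + x) = 2.
Multiply by 6: 2·(2E) − 3·(2E) + 6·(20 + x) = 12, i.e. 120 + 6x − (120 + 4x) = 12.
Collecting terms: 2x = 12, so x = 6.
Then 2E = 120 + 4·6 = 144, so E = 72, V = 2E/3 = 48, F = 20 + 6 = 26.

6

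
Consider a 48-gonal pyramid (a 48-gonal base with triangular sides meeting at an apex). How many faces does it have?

A pyramid on an n-gon base has one n-gon and n triangles: V = 48 + 1 = 49, E = 2·48 = 96, F = 48 + 1 = 49.

49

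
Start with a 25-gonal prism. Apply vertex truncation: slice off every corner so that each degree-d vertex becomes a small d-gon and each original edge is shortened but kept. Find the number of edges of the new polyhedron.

225

The base solid has V = 50, E = 75, F = 27.
Truncation replaces each original edge-end by a new vertex, so V′ = 2E = 150.
Each original edge survives, and each old vertex of degree d contributes d new edges; summing degrees gives Σd = 2E, so E′ = E + 2E = 3E = 225.
Each original face survives and each original vertex becomes one new face: F′ = F + V = 77.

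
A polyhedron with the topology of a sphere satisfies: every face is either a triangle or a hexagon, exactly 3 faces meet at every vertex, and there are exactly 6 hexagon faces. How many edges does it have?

24

Let x be the number of triangles; then F = 6 + x.
Edge–face incidences: 2E = 6·6 + 3·x = 36 + 3x.
Every vertex has degree 3, so 3V = 2E.
Euler: V − E + F = 2 ⇒ (2E)/3 − E + (6 + x) = 2.
Multiply by 6: 2·(2E) − 3·(2E) + 6·(6 + x) = 12, i.e. 36 + 6x − (36 + 3x) = 12.
Collecting terms: 3x = 12, so x = 4.
Then 2E = 36 + 3·4 = 48, so E = 24, V = 2E/3 = 16, F = 6 + 4 = 10.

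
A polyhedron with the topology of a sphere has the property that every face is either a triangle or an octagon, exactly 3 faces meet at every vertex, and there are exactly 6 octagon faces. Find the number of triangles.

Let x be the number of triangles; then F = 6 + x.
Edge–face incidences: 2E = 8·6 + 3·x = 48 + 3x.
Every vertex has degree 3, so 3V = 2E.
Euler: V − E + F = 2 ⇒ (2E)/3 − E + (6 + x) = 2.
Multiply by 6: 2·(2E) − 3·(2E) + 6·(6 + x) = 12, i.e. 36 + 6x − (48 + 3x) = 12.
Collecting terms: 3x − 12 = 12, so 3x = 24, so x = 8.
Then 2E = 48 + 3·8 = 72, so E = 36, V = 2E/3 = 24, F = 6 + 8 = 14.

8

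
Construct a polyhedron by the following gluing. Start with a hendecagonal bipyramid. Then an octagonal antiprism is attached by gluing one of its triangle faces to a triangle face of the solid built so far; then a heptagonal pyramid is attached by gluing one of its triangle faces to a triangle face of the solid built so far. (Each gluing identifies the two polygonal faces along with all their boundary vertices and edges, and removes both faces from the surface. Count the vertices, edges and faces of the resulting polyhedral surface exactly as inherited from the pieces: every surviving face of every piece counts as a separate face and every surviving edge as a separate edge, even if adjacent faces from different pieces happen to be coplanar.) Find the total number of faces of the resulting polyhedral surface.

A hendecagonal bipyramid: V=13, E=33, F=22.
Attach an octagonal antiprism (V=16, E=32, F=18) along a 3-gon: merge 3 vertices and 3 edges, delete both glued faces → V=26, E=62, F=38.
Attach a heptagonal pyramid (V=8, E=14, F=8) along a 3-gon: merge 3 vertices and 3 edges, delete both glued faces → V=31, E=73, F=44.
Check: V − E + F = 31 − 73 + 44 = 2.

44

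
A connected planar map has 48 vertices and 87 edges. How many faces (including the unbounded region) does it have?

Euler's formula for a connected plane graph: V − E + F = 2, so F = 2 − 48 + 87 = 41.

41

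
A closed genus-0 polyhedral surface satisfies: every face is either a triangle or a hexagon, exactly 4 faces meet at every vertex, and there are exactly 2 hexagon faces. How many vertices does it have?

12

Let x be the number of triangles; then F = 2 + x.
Edge–face incidences: 2E = 6·2 + 3·x = 12 + 3x.
Every vertex has degree 4, so 4V = 2E.
Euler: V − E + F = 2 ⇒ (2E)/4 − E + (2 + x) = 2.
Multiply by 8: 2·(2E) − 4·(2E) + 8·(2 + x) = 16, i.e. 16 + 8x − 2·(12 + 3x) = 16.
Collecting terms: 2x − 8 = 16, so 2x = 24, so x = 12.
Then 2E = 12 + 3·12 = 48, so E = 24, V = 2E/4 = 12, F = 2 + 12 = 14.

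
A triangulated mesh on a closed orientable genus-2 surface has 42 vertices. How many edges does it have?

χ = 2 − 2·2 = -2, and every face is a triangle so 3F = 2E.
V − E + F = -2 with E = 3F/2 gives 42 − (3/2 − 1)·F = -2, so F = 88 and E = 132.

132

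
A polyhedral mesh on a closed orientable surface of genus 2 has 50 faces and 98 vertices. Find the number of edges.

150

For a closed orientable surface of genus 2, χ = 2 − 2·2 = -2.
E = V + F − (-2) = 98 + 50 − (-2) = 150.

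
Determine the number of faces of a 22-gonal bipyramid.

A bipyramid over an n-gon has 2n triangular faces and n + 2 vertices: V = 22 + 2 = 24, E = 3·22 = 66, F = 2·22 = 44.
Check: V − E + F = 24 − 66 + 44 = 2.

44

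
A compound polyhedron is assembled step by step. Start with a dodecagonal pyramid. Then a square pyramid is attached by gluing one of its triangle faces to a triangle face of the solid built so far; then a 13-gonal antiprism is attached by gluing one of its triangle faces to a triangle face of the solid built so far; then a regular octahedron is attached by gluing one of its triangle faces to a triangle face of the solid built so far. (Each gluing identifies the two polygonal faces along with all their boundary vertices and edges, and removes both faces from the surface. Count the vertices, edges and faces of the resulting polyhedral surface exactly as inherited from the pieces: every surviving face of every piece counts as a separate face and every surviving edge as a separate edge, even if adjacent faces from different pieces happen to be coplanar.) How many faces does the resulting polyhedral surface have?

A dodecagonal pyramid: V=13, E=24, F=13.
Attach a square pyramid (V=5, E=8, F=5) along a 3-gon: merge 3 vertices and 3 edges, delete both glued faces → V=15, E=29, F=16.
Attach a 13-gonal antiprism (V=26, E=52, F=28) along a 3-gon: merge 3 vertices and 3 edges, delete both glued faces → V=38, E=78, F=42.
Attach a regular octahedron (V=6, E=12, F=8) along a 3-gon: merge 3 vertices and 3 edges, delete both glued faces → V=41, E=87, F=48.
Check: V − E + F = 41 − 87 + 48 = 2.

48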